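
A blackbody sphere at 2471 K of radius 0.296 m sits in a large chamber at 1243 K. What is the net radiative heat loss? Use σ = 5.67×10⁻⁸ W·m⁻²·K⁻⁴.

A = 4πr² = 4π × (0.296)² = 1.10 m².
Q = σA(T⁴ − T_s⁴). T⁴ − T_s⁴ = (2471)⁴ − (1243)⁴ = 3.73×10^13 − 2.39×10^12 = 3.49×10^13 K⁴.
Q = 5.67×10⁻⁸ × 1.10 × 3.49×10^13 = 2.18×10^6 W.

Q ≈ 2.18×10^6 W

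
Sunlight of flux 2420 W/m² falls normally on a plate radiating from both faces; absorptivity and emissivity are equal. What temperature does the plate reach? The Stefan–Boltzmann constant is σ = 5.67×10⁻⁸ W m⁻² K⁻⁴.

Absorbed flux αS = emitted flux 2εσT⁴ per unit area; with α = ε this gives T = (S/2σ)^(1/4).
T = (2420 / (2 × 5.67×10⁻⁸))^(1/4) = (2.13×10^10)^(1/4).
T = 382 K.

T ≈ 382 K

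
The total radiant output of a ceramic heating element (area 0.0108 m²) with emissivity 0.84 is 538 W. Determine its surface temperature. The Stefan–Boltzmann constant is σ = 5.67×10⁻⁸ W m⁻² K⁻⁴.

From P = εσAT⁴, T = (P / εσA)^(1/4) = (538 / (0.84 × 5.67×10⁻⁸ × 0.0108))^(1/4).
T = (1.05×10^12)^(1/4) = 1010 K.

T ≈ 1010 K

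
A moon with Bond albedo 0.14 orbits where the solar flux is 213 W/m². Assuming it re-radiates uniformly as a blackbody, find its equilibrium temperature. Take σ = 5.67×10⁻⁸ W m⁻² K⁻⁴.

Power absorbed = (1−a)S·πR²; power emitted = 4πR²σT⁴. Equating and cancelling πR²:
T = ((1−a)S / 4σ)^(1/4) = (183 / (4 × 5.67×10⁻⁸))^(1/4) = (8.08×10^8)^(1/4).
T = 169 K.

T ≈ 169 K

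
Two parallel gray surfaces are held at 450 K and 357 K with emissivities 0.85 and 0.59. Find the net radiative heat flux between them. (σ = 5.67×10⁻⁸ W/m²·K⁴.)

q ≈ 750 W/m²

For two large parallel gray plates, q = σ(T₁⁴ − T₂⁴) / (1/ε₁ + 1/ε₂ − 1).
1/ε₁ + 1/ε₂ − 1 = 1/0.85 + 1/0.59 − 1 = 1.871.
T₁⁴ − T₂⁴ = 4.10×10^10 − 1.62×10^10 = 2.48×10^10 K⁴.
q = 5.67×10⁻⁸ × 2.48×10^10 / 1.871 = 750 W/m².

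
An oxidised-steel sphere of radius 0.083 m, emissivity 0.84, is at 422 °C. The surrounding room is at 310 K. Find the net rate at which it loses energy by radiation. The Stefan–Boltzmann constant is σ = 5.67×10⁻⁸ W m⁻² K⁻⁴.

A = 4πr² = 4π × (0.083)² = 0.0866 m².
Convert: 422 °C = 695 K.
Q = εσA(T⁴ − T_s⁴). T⁴ − T_s⁴ = (695)⁴ − (310)⁴ = 2.33×10^11 − 9.24×10^9 = 2.24×10^11 K⁴.
Q = 0.84 × 5.67×10⁻⁸ × 0.0866 × 2.24×10^11 = 924 W.

Q ≈ 924 W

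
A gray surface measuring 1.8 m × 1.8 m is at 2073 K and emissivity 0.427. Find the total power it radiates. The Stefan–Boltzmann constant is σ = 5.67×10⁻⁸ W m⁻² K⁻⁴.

A = 1.8 × 1.8 = 3.24 m².
P = εσAT⁴ = 0.427 × 5.67×10⁻⁸ × 3.24 × (2073)⁴ = 0.427 × 5.67×10⁻⁸ × 3.24 × 1.85×10^13.
P = 1.45×10^6 W.

P ≈ 1.45×10^6 W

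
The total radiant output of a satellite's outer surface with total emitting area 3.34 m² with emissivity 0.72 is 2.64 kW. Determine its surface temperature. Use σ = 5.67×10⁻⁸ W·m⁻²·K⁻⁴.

T ≈ 373 K

From P = εσAT⁴, T = (P / εσA)^(1/4) = (2640 / (0.72 × 5.67×10⁻⁸ × 3.34))^(1/4).
T = (1.94×10^10)^(1/4) = 373 K.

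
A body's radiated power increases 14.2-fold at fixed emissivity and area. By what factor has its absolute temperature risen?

factor ≈ 1.94

P ∝ T⁴ ⇒ T ∝ P^(1/4), so T scales by (14.2)^(1/4) = 1.94.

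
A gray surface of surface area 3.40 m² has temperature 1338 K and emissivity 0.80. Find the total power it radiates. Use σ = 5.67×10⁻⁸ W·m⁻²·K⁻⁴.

P ≈ 4.94×10^5 W

Stefan–Boltzmann: P = εσAT⁴ = 0.80 × 5.67×10⁻⁸ × 3.40 × (1338)⁴ = 0.80 × 5.67×10⁻⁸ × 3.40 × 3.20×10^12.
P = 4.94×10^5 W.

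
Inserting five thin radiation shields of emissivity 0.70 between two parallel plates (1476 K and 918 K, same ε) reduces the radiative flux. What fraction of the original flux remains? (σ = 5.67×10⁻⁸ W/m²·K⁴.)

With N identical shields there are N+1 = 6 gaps in series, each with the same radiative resistance, so the flux falls to 1/(N+1) of its unshielded value.

ratio ≈ 0.167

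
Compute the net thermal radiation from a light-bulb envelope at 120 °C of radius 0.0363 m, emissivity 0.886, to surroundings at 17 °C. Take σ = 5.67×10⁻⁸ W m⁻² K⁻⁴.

Q ≈ 14.0 W

A = 4πr² = 4π × (0.0363)² = 0.0166 m².
Convert: 120 °C = 393 K; 17 °C = 290 K.
Q = εσA(T⁴ − T_s⁴). T⁴ − T_s⁴ = (393)⁴ − (290)⁴ = 2.39×10^10 − 7.07×10^9 = 1.68×10^10 K⁴.
Q = 0.886 × 5.67×10⁻⁸ × 0.0166 × 1.68×10^10 = 14.0 W.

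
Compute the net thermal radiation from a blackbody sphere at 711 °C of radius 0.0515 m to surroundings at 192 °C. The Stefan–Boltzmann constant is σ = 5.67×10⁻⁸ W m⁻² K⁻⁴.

Q ≈ 1680 W

A = 4πr² = 4π × (0.0515)² = 0.0333 m².
Convert: 711 °C = 984 K; 192 °C = 465 K.
Q = σA(T⁴ − T_s⁴). T⁴ − T_s⁴ = (984)⁴ − (465)⁴ = 9.38×10^11 − 4.68×10^10 = 8.91×10^11 K⁴.
Q = 5.67×10⁻⁸ × 0.0333 × 8.91×10^11 = 1680 W.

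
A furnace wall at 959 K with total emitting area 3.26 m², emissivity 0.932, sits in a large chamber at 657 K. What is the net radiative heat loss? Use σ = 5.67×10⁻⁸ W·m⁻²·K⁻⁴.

Q = εσA(T⁴ − T_s⁴). T⁴ − T_s⁴ = (959)⁴ − (657)⁴ = 8.46×10^11 − 1.86×10^11 = 6.59×10^11 K⁴.
Q = 0.932 × 5.67×10⁻⁸ × 3.26 × 6.59×10^11 = 1.14×10^5 W.

Q ≈ 1.14×10^5 W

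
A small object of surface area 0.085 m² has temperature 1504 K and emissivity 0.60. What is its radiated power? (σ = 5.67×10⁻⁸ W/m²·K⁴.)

Stefan–Boltzmann: P = εσAT⁴ = 0.60 × 5.67×10⁻⁸ × 0.0850 × (1504)⁴ = 0.60 × 5.67×10⁻⁸ × 0.0850 × 5.12×10^12.
P = 14800 W.

P ≈ 14800 W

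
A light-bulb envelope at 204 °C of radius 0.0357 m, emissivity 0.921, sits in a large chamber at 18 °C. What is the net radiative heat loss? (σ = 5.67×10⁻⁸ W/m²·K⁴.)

A = 4πr² = 4π × (0.0357)² = 0.0160 m².
Convert: 204 °C = 477 K; 18 °C = 291 K.
Q = εσA(T⁴ − T_s⁴). T⁴ − T_s⁴ = (477)⁴ − (291)⁴ = 5.18×10^10 − 7.17×10^9 = 4.46×10^10 K⁴.
Q = 0.921 × 5.67×10⁻⁸ × 0.0160 × 4.46×10^10 = 37.3 W.

Q ≈ 37.3 W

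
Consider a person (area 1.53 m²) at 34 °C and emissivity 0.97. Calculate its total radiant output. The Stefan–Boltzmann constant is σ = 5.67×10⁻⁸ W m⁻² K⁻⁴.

P ≈ 747 W

34 °C = 307 K.
P = εσAT⁴ = 0.97 × 5.67×10⁻⁸ × 1.53 × (307)⁴ = 0.97 × 5.67×10⁻⁸ × 1.53 × 8.88×10^9.
P = 747 W.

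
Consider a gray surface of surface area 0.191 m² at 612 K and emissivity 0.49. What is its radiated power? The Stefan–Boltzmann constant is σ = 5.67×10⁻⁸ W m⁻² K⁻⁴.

P = εσAT⁴ = 0.49 × 5.67×10⁻⁸ × 0.191 × (612)⁴ = 0.49 × 5.67×10⁻⁸ × 0.191 × 1.40×10^11.
P = 744 W.

P ≈ 744 W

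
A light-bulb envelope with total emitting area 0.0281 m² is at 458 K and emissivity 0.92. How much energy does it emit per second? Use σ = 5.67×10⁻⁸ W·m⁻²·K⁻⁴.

P ≈ 64.5 W

Stefan–Boltzmann: P = εσAT⁴ = 0.92 × 5.67×10⁻⁸ × 0.0281 × (458)⁴ = 0.92 × 5.67×10⁻⁸ × 0.0281 × 4.40×10^10.
P = 64.5 W.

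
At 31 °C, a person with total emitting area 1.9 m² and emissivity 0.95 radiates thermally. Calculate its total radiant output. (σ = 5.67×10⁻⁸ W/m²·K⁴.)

P ≈ 874 W

31 °C = 304 K.
P = εσAT⁴ = 0.95 × 5.67×10⁻⁸ × 1.90 × (304)⁴ = 0.95 × 5.67×10⁻⁸ × 1.90 × 8.54×10^9.
P = 874 W.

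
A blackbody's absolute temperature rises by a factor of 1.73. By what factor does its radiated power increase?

P ∝ T⁴, so the power scales as (1.73)⁴ = 8.96.

factor ≈ 8.96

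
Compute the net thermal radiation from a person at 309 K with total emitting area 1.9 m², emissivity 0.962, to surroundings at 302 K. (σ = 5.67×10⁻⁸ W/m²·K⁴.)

Q ≈ 82.7 W

Q = εσA(T⁴ − T_s⁴). T⁴ − T_s⁴ = (309)⁴ − (302)⁴ = 9.12×10^9 − 8.32×10^9 = 7.98×10^8 K⁴.
Q = 0.962 × 5.67×10⁻⁸ × 1.90 × 7.98×10^8 = 82.7 W.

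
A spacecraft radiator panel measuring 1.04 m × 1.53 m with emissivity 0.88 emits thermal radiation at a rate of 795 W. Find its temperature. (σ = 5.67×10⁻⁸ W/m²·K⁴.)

A = 1.04 × 1.53 = 1.59 m².
From P = εσAT⁴, T = (P / εσA)^(1/4) = (795 / (0.88 × 5.67×10⁻⁸ × 1.59))^(1/4).
T = (1.00×10^10)^(1/4) = 316 K.

T ≈ 316 K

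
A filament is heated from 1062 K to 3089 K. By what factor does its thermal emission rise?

P ∝ T⁴, so the ratio is (3089/1062)⁴ = (2.909)⁴ = 71.6.

ratio ≈ 71.6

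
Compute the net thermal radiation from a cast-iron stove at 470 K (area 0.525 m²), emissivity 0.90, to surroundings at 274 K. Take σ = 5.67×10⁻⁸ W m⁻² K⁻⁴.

Q ≈ 1160 W

Q = εσA(T⁴ − T_s⁴). T⁴ − T_s⁴ = (470)⁴ − (274)⁴ = 4.88×10^10 − 5.64×10^9 = 4.32×10^10 K⁴.
Q = 0.90 × 5.67×10⁻⁸ × 0.525 × 4.32×10^10 = 1160 W.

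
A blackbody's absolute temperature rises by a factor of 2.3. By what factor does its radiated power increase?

P ∝ T⁴, so the power scales as (2.3)⁴ = 28.0.

factor ≈ 28.0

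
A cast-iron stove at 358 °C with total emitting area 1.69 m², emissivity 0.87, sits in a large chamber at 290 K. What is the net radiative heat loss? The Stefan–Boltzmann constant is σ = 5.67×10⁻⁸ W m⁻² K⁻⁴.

Q ≈ 12600 W

Convert: 358 °C = 631 K.
Q = εσA(T⁴ − T_s⁴). T⁴ − T_s⁴ = (631)⁴ − (290)⁴ = 1.59×10^11 − 7.07×10^9 = 1.51×10^11 K⁴.
Q = 0.87 × 5.67×10⁻⁸ × 1.69 × 1.51×10^11 = 12600 W.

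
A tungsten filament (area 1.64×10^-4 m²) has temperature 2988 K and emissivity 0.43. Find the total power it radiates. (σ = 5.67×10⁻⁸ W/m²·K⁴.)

P ≈ 319 W

P = εσAT⁴ = 0.43 × 5.67×10⁻⁸ × 1.64×10^-4 × (2988)⁴ = 0.43 × 5.67×10⁻⁸ × 1.64×10^-4 × 7.97×10^13.
P = 319 W.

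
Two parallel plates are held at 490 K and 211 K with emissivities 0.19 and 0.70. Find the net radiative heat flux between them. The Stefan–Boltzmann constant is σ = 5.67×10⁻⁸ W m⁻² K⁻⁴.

q ≈ 555 W/m²

For two large parallel gray plates, q = σ(T₁⁴ − T₂⁴) / (1/ε₁ + 1/ε₂ − 1).
1/ε₁ + 1/ε₂ − 1 = 1/0.19 + 1/0.70 − 1 = 5.692.
T₁⁴ − T₂⁴ = 5.76×10^10 − 1.98×10^9 = 5.57×10^10 K⁴.
q = 5.67×10⁻⁸ × 5.57×10^10 / 5.692 = 555 W/m².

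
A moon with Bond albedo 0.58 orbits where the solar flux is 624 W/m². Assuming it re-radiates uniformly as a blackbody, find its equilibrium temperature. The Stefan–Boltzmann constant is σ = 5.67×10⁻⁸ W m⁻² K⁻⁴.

Power absorbed = (1−a)S·πR²; power emitted = 4πR²σT⁴. Equating and cancelling πR²:
T = ((1−a)S / 4σ)^(1/4) = (262 / (4 × 5.67×10⁻⁸))^(1/4) = (1.16×10^9)^(1/4).
T = 184 K.

T ≈ 184 K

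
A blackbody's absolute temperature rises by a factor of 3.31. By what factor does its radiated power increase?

factor ≈ 120

P ∝ T⁴, so the power scales as (3.31)⁴ = 120.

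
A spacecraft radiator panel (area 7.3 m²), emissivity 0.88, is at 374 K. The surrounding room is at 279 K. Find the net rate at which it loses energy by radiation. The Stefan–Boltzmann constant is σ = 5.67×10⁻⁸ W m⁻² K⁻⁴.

Q = εσA(T⁴ − T_s⁴). T⁴ − T_s⁴ = (374)⁴ − (279)⁴ = 1.96×10^10 − 6.06×10^9 = 1.35×10^10 K⁴.
Q = 0.88 × 5.67×10⁻⁸ × 7.30 × 1.35×10^10 = 4920 W.

Q ≈ 4920 W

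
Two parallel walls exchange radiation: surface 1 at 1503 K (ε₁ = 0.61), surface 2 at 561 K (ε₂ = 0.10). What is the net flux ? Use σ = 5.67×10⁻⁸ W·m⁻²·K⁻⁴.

q ≈ 26700 W/m²

For two large parallel gray plates, q = σ(T₁⁴ − T₂⁴) / (1/ε₁ + 1/ε₂ − 1).
1/ε₁ + 1/ε₂ − 1 = 1/0.61 + 1/0.10 − 1 = 10.64.
T₁⁴ − T₂⁴ = 5.10×10^12 − 9.90×10^10 = 5.00×10^12 K⁴.
q = 5.67×10⁻⁸ × 5.00×10^12 / 10.64 = 26700 W/m².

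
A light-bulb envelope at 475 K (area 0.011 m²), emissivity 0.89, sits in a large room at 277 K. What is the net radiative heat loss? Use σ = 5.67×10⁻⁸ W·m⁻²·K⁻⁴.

Q = εσA(T⁴ − T_s⁴). T⁴ − T_s⁴ = (475)⁴ − (277)⁴ = 5.09×10^10 − 5.89×10^9 = 4.50×10^10 K⁴.
Q = 0.89 × 5.67×10⁻⁸ × 0.0110 × 4.50×10^10 = 25.0 W.

Q ≈ 25.0 W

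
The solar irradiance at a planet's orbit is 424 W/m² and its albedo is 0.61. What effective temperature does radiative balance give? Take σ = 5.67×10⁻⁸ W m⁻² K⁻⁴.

Power absorbed = (1−a)S·πR²; power emitted = 4πR²σT⁴. Equating and cancelling πR²:
T = ((1−a)S / 4σ)^(1/4) = (165 / (4 × 5.67×10⁻⁸))^(1/4) = (7.29×10^8)^(1/4).
T = 164 K.

T ≈ 164 K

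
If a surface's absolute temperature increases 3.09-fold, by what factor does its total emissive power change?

factor ≈ 91.2

P ∝ T⁴, so the power scales as (3.09)⁴ = 91.2.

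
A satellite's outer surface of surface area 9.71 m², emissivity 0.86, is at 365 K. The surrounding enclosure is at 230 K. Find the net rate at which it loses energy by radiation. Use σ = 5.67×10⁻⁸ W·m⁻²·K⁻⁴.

Q = εσA(T⁴ − T_s⁴). T⁴ − T_s⁴ = (365)⁴ − (230)⁴ = 1.77×10^10 − 2.80×10^9 = 1.50×10^10 K⁴.
Q = 0.86 × 5.67×10⁻⁸ × 9.71 × 1.50×10^10 = 7080 W.

Q ≈ 7080 W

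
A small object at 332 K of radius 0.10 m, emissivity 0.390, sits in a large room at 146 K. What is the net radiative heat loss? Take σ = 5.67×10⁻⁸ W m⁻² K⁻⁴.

A = 4πr² = 4π × (0.10)² = 0.126 m².
Q = εσA(T⁴ − T_s⁴). T⁴ − T_s⁴ = (332)⁴ − (146)⁴ = 1.21×10^10 − 4.54×10^8 = 1.17×10^10 K⁴.
Q = 0.390 × 5.67×10⁻⁸ × 0.126 × 1.17×10^10 = 32.5 W.

Q ≈ 32.5 W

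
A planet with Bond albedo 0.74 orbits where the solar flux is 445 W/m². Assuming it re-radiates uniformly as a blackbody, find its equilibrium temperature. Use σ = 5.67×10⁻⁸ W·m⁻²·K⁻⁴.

Power absorbed = (1−a)S·πR²; power emitted = 4πR²σT⁴. Equating and cancelling πR²:
T = ((1−a)S / 4σ)^(1/4) = (116 / (4 × 5.67×10⁻⁸))^(1/4) = (5.10×10^8)^(1/4).
T = 150 K.

T ≈ 150 K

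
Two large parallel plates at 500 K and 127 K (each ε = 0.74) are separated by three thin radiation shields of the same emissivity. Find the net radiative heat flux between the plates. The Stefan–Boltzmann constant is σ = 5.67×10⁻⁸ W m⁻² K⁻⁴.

q ≈ 518 W/m²

Each of the 4 gaps contributes resistance (2/ε − 1) = 2/0.74 − 1 = 1.703; total = 6.811.
q = σ(T₁⁴ − T₂⁴) / 6.811 = 5.67×10⁻⁸ × 6.22×10^10 / 6.811 = 518 W/m².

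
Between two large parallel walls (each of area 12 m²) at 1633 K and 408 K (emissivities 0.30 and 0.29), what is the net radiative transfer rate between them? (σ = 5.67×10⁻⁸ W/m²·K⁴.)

Q ≈ 8.34×10^5 W

For two large parallel gray plates, q = σ(T₁⁴ − T₂⁴) / (1/ε₁ + 1/ε₂ − 1).
1/ε₁ + 1/ε₂ − 1 = 1/0.30 + 1/0.29 − 1 = 5.782.
T₁⁴ − T₂⁴ = 7.11×10^12 − 2.77×10^10 = 7.08×10^12 K⁴.
q = 5.67×10⁻⁸ × 7.08×10^12 / 5.782 = 69500 W/m².
Q = q·A = 69500 × 12 = 8.34×10^5 W.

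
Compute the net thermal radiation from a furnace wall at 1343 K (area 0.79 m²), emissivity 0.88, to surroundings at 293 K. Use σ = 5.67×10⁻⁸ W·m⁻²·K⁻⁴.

Q = εσA(T⁴ − T_s⁴). T⁴ − T_s⁴ = (1343)⁴ − (293)⁴ = 3.25×10^12 − 7.37×10^9 = 3.25×10^12 K⁴.
Q = 0.88 × 5.67×10⁻⁸ × 0.790 × 3.25×10^12 = 1.28×10^5 W.

Q ≈ 1.28×10^5 W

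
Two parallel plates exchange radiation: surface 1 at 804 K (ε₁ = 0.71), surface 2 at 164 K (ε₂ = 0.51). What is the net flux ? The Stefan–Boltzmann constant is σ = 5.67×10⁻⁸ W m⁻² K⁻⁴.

q ≈ 9980 W/m²

For two large parallel gray plates, q = σ(T₁⁴ − T₂⁴) / (1/ε₁ + 1/ε₂ − 1).
1/ε₁ + 1/ε₂ − 1 = 1/0.71 + 1/0.51 − 1 = 2.369.
T₁⁴ − T₂⁴ = 4.18×10^11 − 7.23×10^8 = 4.17×10^11 K⁴.
q = 5.67×10⁻⁸ × 4.17×10^11 / 2.369 = 9980 W/m².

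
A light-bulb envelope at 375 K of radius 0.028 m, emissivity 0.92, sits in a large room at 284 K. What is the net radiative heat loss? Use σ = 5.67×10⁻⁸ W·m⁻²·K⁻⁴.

A = 4πr² = 4π × (0.028)² = 9.85×10^-3 m².
Q = εσA(T⁴ − T_s⁴). T⁴ − T_s⁴ = (375)⁴ − (284)⁴ = 1.98×10^10 − 6.51×10^9 = 1.33×10^10 K⁴.
Q = 0.92 × 5.67×10⁻⁸ × 9.85×10^-3 × 1.33×10^10 = 6.82 W.

Q ≈ 6.82 W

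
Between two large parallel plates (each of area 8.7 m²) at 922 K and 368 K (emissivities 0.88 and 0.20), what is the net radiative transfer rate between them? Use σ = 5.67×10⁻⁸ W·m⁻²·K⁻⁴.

For two large parallel gray plates, q = σ(T₁⁴ − T₂⁴) / (1/ε₁ + 1/ε₂ − 1).
1/ε₁ + 1/ε₂ − 1 = 1/0.88 + 1/0.20 − 1 = 5.136.
T₁⁴ − T₂⁴ = 7.23×10^11 − 1.83×10^10 = 7.04×10^11 K⁴.
q = 5.67×10⁻⁸ × 7.04×10^11 / 5.136 = 7770 W/m².
Q = q·A = 7770 × 8.7 = 67600 W.

Q ≈ 67600 W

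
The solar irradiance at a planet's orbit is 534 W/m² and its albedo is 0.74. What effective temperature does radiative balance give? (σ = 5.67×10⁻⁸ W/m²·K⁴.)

Power absorbed = (1−a)S·πR²; power emitted = 4πR²σT⁴. Equating and cancelling πR²:
T = ((1−a)S / 4σ)^(1/4) = (139 / (4 × 5.67×10⁻⁸))^(1/4) = (6.12×10^8)^(1/4).
T = 157 K.

T ≈ 157 K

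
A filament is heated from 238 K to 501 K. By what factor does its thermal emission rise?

ratio ≈ 19.6

P ∝ T⁴, so the ratio is (501/238)⁴ = (2.105)⁴ = 19.6.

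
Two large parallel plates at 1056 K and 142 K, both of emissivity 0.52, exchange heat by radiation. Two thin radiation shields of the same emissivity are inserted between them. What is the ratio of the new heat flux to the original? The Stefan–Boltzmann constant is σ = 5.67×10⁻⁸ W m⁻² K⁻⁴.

With N identical shields there are N+1 = 3 gaps in series, each with the same radiative resistance, so the flux falls to 1/(N+1) of its unshielded value.

ratio ≈ 0.333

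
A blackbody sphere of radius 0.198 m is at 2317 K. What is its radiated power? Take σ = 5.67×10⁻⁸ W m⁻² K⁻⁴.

A = 4πr² = 4π × (0.198)² = 0.493 m².
P = σAT⁴ = 5.67×10⁻⁸ × 0.493 × (2317)⁴ = 5.67×10⁻⁸ × 0.493 × 2.88×10^13.
P = 8.05×10^5 W.

P ≈ 8.05×10^5 W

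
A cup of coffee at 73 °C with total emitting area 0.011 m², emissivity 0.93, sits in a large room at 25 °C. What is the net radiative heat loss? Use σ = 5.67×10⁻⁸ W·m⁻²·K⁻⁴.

Q ≈ 3.74 W

Convert: 73 °C = 346 K; 25 °C = 298 K.
Q = εσA(T⁴ − T_s⁴). T⁴ − T_s⁴ = (346)⁴ − (298)⁴ = 1.43×10^10 − 7.89×10^9 = 6.45×10^9 K⁴.
Q = 0.93 × 5.67×10⁻⁸ × 0.0110 × 6.45×10^9 = 3.74 W.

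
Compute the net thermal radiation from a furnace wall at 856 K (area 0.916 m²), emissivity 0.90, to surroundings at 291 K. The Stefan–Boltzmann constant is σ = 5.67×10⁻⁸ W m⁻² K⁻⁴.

Q ≈ 24800 W

Q = εσA(T⁴ − T_s⁴). T⁴ − T_s⁴ = (856)⁴ − (291)⁴ = 5.37×10^11 − 7.17×10^9 = 5.30×10^11 K⁴.
Q = 0.90 × 5.67×10⁻⁸ × 0.916 × 5.30×10^11 = 24800 W.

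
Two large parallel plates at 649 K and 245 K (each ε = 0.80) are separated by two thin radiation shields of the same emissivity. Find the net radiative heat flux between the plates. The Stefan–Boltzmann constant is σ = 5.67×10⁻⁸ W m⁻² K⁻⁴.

q ≈ 2190 W/m²

Each of the 3 gaps contributes resistance (2/ε − 1) = 2/0.80 − 1 = 1.500; total = 4.500.
q = σ(T₁⁴ − T₂⁴) / 4.500 = 5.67×10⁻⁸ × 1.74×10^11 / 4.500 = 2190 W/m².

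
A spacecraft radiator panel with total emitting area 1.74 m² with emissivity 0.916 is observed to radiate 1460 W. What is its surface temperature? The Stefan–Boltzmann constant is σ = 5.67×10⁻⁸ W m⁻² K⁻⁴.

From P = εσAT⁴, T = (P / εσA)^(1/4) = (1460 / (0.916 × 5.67×10⁻⁸ × 1.74))^(1/4).
T = (1.62×10^10)^(1/4) = 357 K.

T ≈ 357 K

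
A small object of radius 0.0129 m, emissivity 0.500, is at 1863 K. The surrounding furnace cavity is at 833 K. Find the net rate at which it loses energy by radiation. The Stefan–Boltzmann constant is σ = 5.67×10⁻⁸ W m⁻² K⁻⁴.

A = 4πr² = 4π × (0.0129)² = 2.09×10^-3 m².
Q = εσA(T⁴ − T_s⁴). T⁴ − T_s⁴ = (1863)⁴ − (833)⁴ = 1.20×10^13 − 4.81×10^11 = 1.16×10^13 K⁴.
Q = 0.500 × 5.67×10⁻⁸ × 2.09×10^-3 × 1.16×10^13 = 686 W.

Q ≈ 686 W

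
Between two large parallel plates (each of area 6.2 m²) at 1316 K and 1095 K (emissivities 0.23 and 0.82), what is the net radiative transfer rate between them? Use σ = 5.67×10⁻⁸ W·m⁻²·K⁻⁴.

Q ≈ 1.20×10^5 W

For two large parallel gray plates, q = σ(T₁⁴ − T₂⁴) / (1/ε₁ + 1/ε₂ − 1).
1/ε₁ + 1/ε₂ − 1 = 1/0.23 + 1/0.82 − 1 = 4.567.
T₁⁴ − T₂⁴ = 3.00×10^12 − 1.44×10^12 = 1.56×10^12 K⁴.
q = 5.67×10⁻⁸ × 1.56×10^12 / 4.567 = 19400 W/m².
Q = q·A = 19400 × 6.2 = 1.20×10^5 W.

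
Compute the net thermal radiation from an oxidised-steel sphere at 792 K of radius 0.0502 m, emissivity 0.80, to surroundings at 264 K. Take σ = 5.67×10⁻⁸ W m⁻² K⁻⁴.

Q ≈ 558 W

A = 4πr² = 4π × (0.0502)² = 0.0317 m².
Q = εσA(T⁴ − T_s⁴). T⁴ − T_s⁴ = (792)⁴ − (264)⁴ = 3.93×10^11 − 4.86×10^9 = 3.89×10^11 K⁴.
Q = 0.80 × 5.67×10⁻⁸ × 0.0317 × 3.89×10^11 = 558 W.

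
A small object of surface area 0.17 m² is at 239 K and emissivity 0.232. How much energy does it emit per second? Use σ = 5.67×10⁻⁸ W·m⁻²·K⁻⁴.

Stefan–Boltzmann: P = εσAT⁴ = 0.232 × 5.67×10⁻⁸ × 0.170 × (239)⁴ = 0.232 × 5.67×10⁻⁸ × 0.170 × 3.26×10^9.
P = 7.30 W.

P ≈ 7.30 W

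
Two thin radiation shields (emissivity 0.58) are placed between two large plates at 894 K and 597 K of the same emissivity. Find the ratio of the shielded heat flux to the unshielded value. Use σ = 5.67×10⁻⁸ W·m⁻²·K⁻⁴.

With N identical shields there are N+1 = 3 gaps in series, each with the same radiative resistance, so the flux falls to 1/(N+1) of its unshielded value.

ratio ≈ 0.333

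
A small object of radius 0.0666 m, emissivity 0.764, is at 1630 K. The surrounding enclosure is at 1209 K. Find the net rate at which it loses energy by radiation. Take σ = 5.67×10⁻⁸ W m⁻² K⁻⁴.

Q ≈ 11900 W

A = 4πr² = 4π × (0.0666)² = 0.0557 m².
Q = εσA(T⁴ − T_s⁴). T⁴ − T_s⁴ = (1630)⁴ − (1209)⁴ = 7.06×10^12 − 2.14×10^12 = 4.92×10^12 K⁴.
Q = 0.764 × 5.67×10⁻⁸ × 0.0557 × 4.92×10^12 = 11900 W.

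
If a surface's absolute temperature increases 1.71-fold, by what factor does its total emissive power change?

factor ≈ 8.55

P ∝ T⁴, so the power scales as (1.71)⁴ = 8.55.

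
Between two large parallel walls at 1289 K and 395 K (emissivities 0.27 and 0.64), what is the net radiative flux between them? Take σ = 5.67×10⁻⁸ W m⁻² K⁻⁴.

q ≈ 36400 W/m²

For two large parallel gray plates, q = σ(T₁⁴ − T₂⁴) / (1/ε₁ + 1/ε₂ − 1).
1/ε₁ + 1/ε₂ − 1 = 1/0.27 + 1/0.64 − 1 = 4.266.
T₁⁴ − T₂⁴ = 2.76×10^12 − 2.43×10^10 = 2.74×10^12 K⁴.
q = 5.67×10⁻⁸ × 2.74×10^12 / 4.266 = 36400 W/m².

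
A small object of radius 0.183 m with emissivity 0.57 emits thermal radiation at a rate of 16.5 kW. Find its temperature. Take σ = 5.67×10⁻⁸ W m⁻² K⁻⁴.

A = 4πr² = 4π × (0.183)² = 0.421 m².
From P = εσAT⁴, T = (P / εσA)^(1/4) = (16500 / (0.57 × 5.67×10⁻⁸ × 0.421))^(1/4).
T = (1.21×10^12)^(1/4) = 1050 K.

T ≈ 1050 K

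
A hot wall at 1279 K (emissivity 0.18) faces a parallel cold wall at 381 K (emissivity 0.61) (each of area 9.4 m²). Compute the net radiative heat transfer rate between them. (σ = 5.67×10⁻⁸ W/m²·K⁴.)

For two large parallel gray plates, q = σ(T₁⁴ − T₂⁴) / (1/ε₁ + 1/ε₂ − 1).
1/ε₁ + 1/ε₂ − 1 = 1/0.18 + 1/0.61 − 1 = 6.195.
T₁⁴ − T₂⁴ = 2.68×10^12 − 2.11×10^10 = 2.65×10^12 K⁴.
q = 5.67×10⁻⁸ × 2.65×10^12 / 6.195 = 24300 W/m².
Q = q·A = 24300 × 9.4 = 2.28×10^5 W.

Q ≈ 2.28×10^5 W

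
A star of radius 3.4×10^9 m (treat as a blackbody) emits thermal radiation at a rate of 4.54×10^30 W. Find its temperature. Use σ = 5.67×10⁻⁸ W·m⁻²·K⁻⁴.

T ≈ 27200 K

A = 4πr² = 4π × (3.4×10^9)² = 1.45×10^20 m².
From P = σAT⁴, T = (P / σA)^(1/4) = (4.54×10^30 / (5.67×10⁻⁸ × 1.45×10^20))^(1/4).
T = (5.51×10^17)^(1/4) = 27200 K.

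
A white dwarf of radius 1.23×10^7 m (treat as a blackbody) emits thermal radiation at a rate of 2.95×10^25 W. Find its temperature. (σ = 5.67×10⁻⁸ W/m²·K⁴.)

T ≈ 22900 K

A = 4πr² = 4π × (1.23×10^7)² = 1.90×10^15 m².
From P = σAT⁴, T = (P / σA)^(1/4) = (2.95×10^25 / (5.67×10⁻⁸ × 1.90×10^15))^(1/4).
T = (2.74×10^17)^(1/4) = 22900 K.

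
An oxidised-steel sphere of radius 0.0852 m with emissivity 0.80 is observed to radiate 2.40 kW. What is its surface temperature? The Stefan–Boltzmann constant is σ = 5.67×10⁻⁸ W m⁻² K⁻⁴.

T ≈ 873 K

A = 4πr² = 4π × (0.0852)² = 0.0912 m².
From P = εσAT⁴, T = (P / εσA)^(1/4) = (2400 / (0.80 × 5.67×10⁻⁸ × 0.0912))^(1/4).
T = (5.80×10^11)^(1/4) = 873 K.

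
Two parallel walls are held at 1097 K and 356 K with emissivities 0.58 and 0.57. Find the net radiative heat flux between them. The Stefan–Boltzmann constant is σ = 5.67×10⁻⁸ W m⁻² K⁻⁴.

For two large parallel gray plates, q = σ(T₁⁴ − T₂⁴) / (1/ε₁ + 1/ε₂ − 1).
1/ε₁ + 1/ε₂ − 1 = 1/0.58 + 1/0.57 − 1 = 2.479.
T₁⁴ − T₂⁴ = 1.45×10^12 − 1.61×10^10 = 1.43×10^12 K⁴.
q = 5.67×10⁻⁸ × 1.43×10^12 / 2.479 = 32800 W/m².

q ≈ 32800 W/m²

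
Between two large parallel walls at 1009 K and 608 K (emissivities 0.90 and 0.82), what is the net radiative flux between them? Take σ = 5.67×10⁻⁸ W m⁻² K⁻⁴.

For two large parallel gray plates, q = σ(T₁⁴ − T₂⁴) / (1/ε₁ + 1/ε₂ − 1).
1/ε₁ + 1/ε₂ − 1 = 1/0.90 + 1/0.82 − 1 = 1.331.
T₁⁴ − T₂⁴ = 1.04×10^12 − 1.37×10^11 = 9.00×10^11 K⁴.
q = 5.67×10⁻⁸ × 9.00×10^11 / 1.331 = 38300 W/m².

q ≈ 38300 W/m²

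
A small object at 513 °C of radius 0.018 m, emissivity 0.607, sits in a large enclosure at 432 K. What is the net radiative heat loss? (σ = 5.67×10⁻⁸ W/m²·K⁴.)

Q ≈ 48.6 W

A = 4πr² = 4π × (0.018)² = 4.07×10^-3 m².
Convert: 513 °C = 786 K.
Q = εσA(T⁴ − T_s⁴). T⁴ − T_s⁴ = (786)⁴ − (432)⁴ = 3.82×10^11 − 3.48×10^10 = 3.47×10^11 K⁴.
Q = 0.607 × 5.67×10⁻⁸ × 4.07×10^-3 × 3.47×10^11 = 48.6 W.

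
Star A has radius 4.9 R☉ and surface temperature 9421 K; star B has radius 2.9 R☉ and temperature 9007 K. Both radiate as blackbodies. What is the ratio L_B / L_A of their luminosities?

L_B/L_A ≈ 0.293

L = 4πR²σT⁴ ∝ R²T⁴, so L_B/L_A = (2.9/4.9)² × (9007/9421)⁴ = 0.350 × 0.835 = 0.293.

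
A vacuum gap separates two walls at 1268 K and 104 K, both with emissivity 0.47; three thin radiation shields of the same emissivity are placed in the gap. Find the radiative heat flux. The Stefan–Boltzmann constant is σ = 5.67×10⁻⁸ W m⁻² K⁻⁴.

q ≈ 11300 W/m²

Each of the 4 gaps contributes resistance (2/ε − 1) = 2/0.47 − 1 = 3.255; total = 13.02.
q = σ(T₁⁴ − T₂⁴) / 13.02 = 5.67×10⁻⁸ × 2.58×10^12 / 13.02 = 11300 W/m².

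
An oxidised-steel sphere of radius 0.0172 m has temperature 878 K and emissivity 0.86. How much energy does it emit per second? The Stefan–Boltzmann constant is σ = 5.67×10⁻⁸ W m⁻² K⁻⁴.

P ≈ 108 W

A = 4πr² = 4π × (0.0172)² = 3.72×10^-3 m².
Stefan–Boltzmann: P = εσAT⁴ = 0.86 × 5.67×10⁻⁸ × 3.72×10^-3 × (878)⁴ = 0.86 × 5.67×10⁻⁸ × 3.72×10^-3 × 5.94×10^11.
P = 108 W.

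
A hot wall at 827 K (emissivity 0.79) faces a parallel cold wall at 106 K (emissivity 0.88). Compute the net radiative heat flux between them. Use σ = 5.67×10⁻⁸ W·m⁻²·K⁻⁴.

q ≈ 18900 W/m²

For two large parallel gray plates, q = σ(T₁⁴ − T₂⁴) / (1/ε₁ + 1/ε₂ − 1).
1/ε₁ + 1/ε₂ − 1 = 1/0.79 + 1/0.88 − 1 = 1.402.
T₁⁴ − T₂⁴ = 4.68×10^11 − 1.26×10^8 = 4.68×10^11 K⁴.
q = 5.67×10⁻⁸ × 4.68×10^11 / 1.402 = 18900 W/m².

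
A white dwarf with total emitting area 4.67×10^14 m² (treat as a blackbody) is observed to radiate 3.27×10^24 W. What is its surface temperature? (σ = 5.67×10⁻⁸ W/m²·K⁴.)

From P = σAT⁴, T = (P / σA)^(1/4) = (3.27×10^24 / (5.67×10⁻⁸ × 4.67×10^14))^(1/4).
T = (1.23×10^17)^(1/4) = 18700 K.

T ≈ 18700 K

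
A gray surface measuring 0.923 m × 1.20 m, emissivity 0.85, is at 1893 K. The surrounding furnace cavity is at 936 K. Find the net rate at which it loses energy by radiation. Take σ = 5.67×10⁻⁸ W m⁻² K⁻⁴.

Q ≈ 6.44×10^5 W

A = 0.923 × 1.20 = 1.11 m².
Q = εσA(T⁴ − T_s⁴). T⁴ − T_s⁴ = (1893)⁴ − (936)⁴ = 1.28×10^13 − 7.68×10^11 = 1.21×10^13 K⁴.
Q = 0.85 × 5.67×10⁻⁸ × 1.11 × 1.21×10^13 = 6.44×10^5 W.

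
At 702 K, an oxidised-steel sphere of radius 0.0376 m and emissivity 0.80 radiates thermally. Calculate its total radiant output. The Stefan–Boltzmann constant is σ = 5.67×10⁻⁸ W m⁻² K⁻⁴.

A = 4πr² = 4π × (0.0376)² = 0.0178 m².
P = εσAT⁴ = 0.80 × 5.67×10⁻⁸ × 0.0178 × (702)⁴ = 0.80 × 5.67×10⁻⁸ × 0.0178 × 2.43×10^11.
P = 196 W.

P ≈ 196 W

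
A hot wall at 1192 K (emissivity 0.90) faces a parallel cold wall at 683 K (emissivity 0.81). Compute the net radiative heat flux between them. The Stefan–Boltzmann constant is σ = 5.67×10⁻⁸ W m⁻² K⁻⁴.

q ≈ 75900 W/m²

For two large parallel gray plates, q = σ(T₁⁴ − T₂⁴) / (1/ε₁ + 1/ε₂ − 1).
1/ε₁ + 1/ε₂ − 1 = 1/0.90 + 1/0.81 − 1 = 1.346.
T₁⁴ − T₂⁴ = 2.02×10^12 − 2.18×10^11 = 1.80×10^12 K⁴.
q = 5.67×10⁻⁸ × 1.80×10^12 / 1.346 = 75900 W/m².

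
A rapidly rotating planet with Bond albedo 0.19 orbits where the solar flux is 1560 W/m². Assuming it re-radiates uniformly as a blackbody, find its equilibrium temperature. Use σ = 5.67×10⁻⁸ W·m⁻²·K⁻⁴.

T ≈ 273 K

Power absorbed = (1−a)S·πR²; power emitted = 4πR²σT⁴. Equating and cancelling πR²:
T = ((1−a)S / 4σ)^(1/4) = (1260 / (4 × 5.67×10⁻⁸))^(1/4) = (5.57×10^9)^(1/4).
T = 273 K.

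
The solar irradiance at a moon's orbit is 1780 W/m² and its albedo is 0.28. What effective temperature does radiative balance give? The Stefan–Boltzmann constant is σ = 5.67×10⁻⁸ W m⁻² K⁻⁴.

Power absorbed = (1−a)S·πR²; power emitted = 4πR²σT⁴. Equating and cancelling πR²:
T = ((1−a)S / 4σ)^(1/4) = (1280 / (4 × 5.67×10⁻⁸))^(1/4) = (5.65×10^9)^(1/4).
T = 274 K.

T ≈ 274 K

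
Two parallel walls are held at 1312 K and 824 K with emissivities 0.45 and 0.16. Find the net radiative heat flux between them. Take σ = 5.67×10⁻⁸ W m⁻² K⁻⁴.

q ≈ 19000 W/m²

For two large parallel gray plates, q = σ(T₁⁴ − T₂⁴) / (1/ε₁ + 1/ε₂ − 1).
1/ε₁ + 1/ε₂ − 1 = 1/0.45 + 1/0.16 − 1 = 7.472.
T₁⁴ − T₂⁴ = 2.96×10^12 − 4.61×10^11 = 2.50×10^12 K⁴.
q = 5.67×10⁻⁸ × 2.50×10^12 / 7.472 = 19000 W/m².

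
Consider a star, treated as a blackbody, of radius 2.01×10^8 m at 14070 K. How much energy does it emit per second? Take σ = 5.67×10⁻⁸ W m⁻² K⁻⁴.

P ≈ 1.13×10^27 W

A = 4πr² = 4π × (2.01×10^8)² = 5.08×10^17 m².
P = σAT⁴ = 5.67×10⁻⁸ × 5.08×10^17 × (14070)⁴ = 5.67×10⁻⁸ × 5.08×10^17 × 3.92×10^16.
P = 1.13×10^27 W.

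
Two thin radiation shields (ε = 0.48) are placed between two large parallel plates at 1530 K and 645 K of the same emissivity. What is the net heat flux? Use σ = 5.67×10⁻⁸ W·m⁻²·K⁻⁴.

Each of the 3 gaps contributes resistance (2/ε − 1) = 2/0.48 − 1 = 3.167; total = 9.500.
q = σ(T₁⁴ − T₂⁴) / 9.500 = 5.67×10⁻⁸ × 5.31×10^12 / 9.500 = 31700 W/m².

q ≈ 31700 W/m²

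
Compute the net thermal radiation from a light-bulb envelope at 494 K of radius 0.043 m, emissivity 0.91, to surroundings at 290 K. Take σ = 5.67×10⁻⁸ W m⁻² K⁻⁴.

Q ≈ 62.9 W

A = 4πr² = 4π × (0.043)² = 0.0232 m².
Q = εσA(T⁴ − T_s⁴). T⁴ − T_s⁴ = (494)⁴ − (290)⁴ = 5.96×10^10 − 7.07×10^9 = 5.25×10^10 K⁴.
Q = 0.91 × 5.67×10⁻⁸ × 0.0232 × 5.25×10^10 = 62.9 W.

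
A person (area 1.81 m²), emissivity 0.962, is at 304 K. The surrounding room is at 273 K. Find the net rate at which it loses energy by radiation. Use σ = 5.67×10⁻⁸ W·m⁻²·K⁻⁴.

Q ≈ 295 W

Q = εσA(T⁴ − T_s⁴). T⁴ − T_s⁴ = (304)⁴ − (273)⁴ = 8.54×10^9 − 5.55×10^9 = 2.99×10^9 K⁴.
Q = 0.962 × 5.67×10⁻⁸ × 1.81 × 2.99×10^9 = 295 W.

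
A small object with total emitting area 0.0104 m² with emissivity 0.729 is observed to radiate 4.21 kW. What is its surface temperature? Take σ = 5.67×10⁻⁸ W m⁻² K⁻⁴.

T ≈ 1770 K

From P = εσAT⁴, T = (P / εσA)^(1/4) = (4210 / (0.729 × 5.67×10⁻⁸ × 0.0104))^(1/4).
T = (9.79×10^12)^(1/4) = 1770 K.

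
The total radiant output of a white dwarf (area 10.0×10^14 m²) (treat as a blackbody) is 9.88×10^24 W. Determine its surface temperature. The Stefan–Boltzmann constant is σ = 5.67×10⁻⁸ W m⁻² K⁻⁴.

T ≈ 20400 K

From P = σAT⁴, T = (P / σA)^(1/4) = (9.88×10^24 / (5.67×10⁻⁸ × 1.00×10^15))^(1/4).
T = (1.74×10^17)^(1/4) = 20400 K.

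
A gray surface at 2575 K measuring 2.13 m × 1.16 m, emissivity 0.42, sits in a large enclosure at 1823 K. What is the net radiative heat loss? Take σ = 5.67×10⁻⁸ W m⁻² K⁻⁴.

A = 2.13 × 1.16 = 2.47 m².
Q = εσA(T⁴ − T_s⁴). T⁴ − T_s⁴ = (2575)⁴ − (1823)⁴ = 4.40×10^13 − 1.10×10^13 = 3.29×10^13 K⁴.
Q = 0.42 × 5.67×10⁻⁸ × 2.47 × 3.29×10^13 = 1.94×10^6 W.

Q ≈ 1.94×10^6 W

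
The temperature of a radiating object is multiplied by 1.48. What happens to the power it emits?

factor ≈ 4.80

P ∝ T⁴, so the power scales as (1.48)⁴ = 4.80.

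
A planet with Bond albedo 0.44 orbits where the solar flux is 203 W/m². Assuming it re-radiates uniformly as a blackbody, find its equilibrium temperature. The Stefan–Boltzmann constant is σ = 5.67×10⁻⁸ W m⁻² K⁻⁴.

Power absorbed = (1−a)S·πR²; power emitted = 4πR²σT⁴. Equating and cancelling πR²:
T = ((1−a)S / 4σ)^(1/4) = (114 / (4 × 5.67×10⁻⁸))^(1/4) = (5.01×10^8)^(1/4).
T = 150 K.

T ≈ 150 K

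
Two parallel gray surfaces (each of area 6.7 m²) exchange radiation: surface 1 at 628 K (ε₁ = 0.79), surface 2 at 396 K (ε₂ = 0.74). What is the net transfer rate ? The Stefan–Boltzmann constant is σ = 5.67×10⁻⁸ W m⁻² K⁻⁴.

For two large parallel gray plates, q = σ(T₁⁴ − T₂⁴) / (1/ε₁ + 1/ε₂ − 1).
1/ε₁ + 1/ε₂ − 1 = 1/0.79 + 1/0.74 − 1 = 1.617.
T₁⁴ − T₂⁴ = 1.56×10^11 − 2.46×10^10 = 1.31×10^11 K⁴.
q = 5.67×10⁻⁸ × 1.31×10^11 / 1.617 = 4590 W/m².
Q = q·A = 4590 × 6.7 = 30800 W.

Q ≈ 30800 W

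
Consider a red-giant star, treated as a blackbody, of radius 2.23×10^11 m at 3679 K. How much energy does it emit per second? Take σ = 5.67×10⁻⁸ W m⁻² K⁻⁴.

A = 4πr² = 4π × (2.23×10^11)² = 6.25×10^23 m².
P = σAT⁴ = 5.67×10⁻⁸ × 6.25×10^23 × (3679)⁴ = 5.67×10⁻⁸ × 6.25×10^23 × 1.83×10^14.
P = 6.49×10^30 W.

P ≈ 6.49×10^30 W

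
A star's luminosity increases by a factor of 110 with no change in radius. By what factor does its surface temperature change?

P ∝ T⁴ ⇒ T ∝ P^(1/4), so T scales by (110)^(1/4) = 3.24.

factor ≈ 3.24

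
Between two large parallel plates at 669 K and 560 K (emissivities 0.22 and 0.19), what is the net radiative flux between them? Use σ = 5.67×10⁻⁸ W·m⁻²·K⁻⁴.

For two large parallel gray plates, q = σ(T₁⁴ − T₂⁴) / (1/ε₁ + 1/ε₂ − 1).
1/ε₁ + 1/ε₂ − 1 = 1/0.22 + 1/0.19 − 1 = 8.809.
T₁⁴ − T₂⁴ = 2.00×10^11 − 9.83×10^10 = 1.02×10^11 K⁴.
q = 5.67×10⁻⁸ × 1.02×10^11 / 8.809 = 656 W/m².

q ≈ 656 W/m²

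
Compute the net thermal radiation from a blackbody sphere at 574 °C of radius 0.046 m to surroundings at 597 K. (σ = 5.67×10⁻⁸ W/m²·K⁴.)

A = 4πr² = 4π × (0.046)² = 0.0266 m².
Convert: 574 °C = 847 K.
Q = σA(T⁴ − T_s⁴). T⁴ − T_s⁴ = (847)⁴ − (597)⁴ = 5.15×10^11 − 1.27×10^11 = 3.88×10^11 K⁴.
Q = 5.67×10⁻⁸ × 0.0266 × 3.88×10^11 = 584 W.

Q ≈ 584 W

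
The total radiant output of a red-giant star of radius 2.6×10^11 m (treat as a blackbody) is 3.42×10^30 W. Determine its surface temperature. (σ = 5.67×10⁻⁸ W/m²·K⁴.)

T ≈ 2900 K

A = 4πr² = 4π × (2.6×10^11)² = 8.49×10^23 m².
From P = σAT⁴, T = (P / σA)^(1/4) = (3.42×10^30 / (5.67×10⁻⁸ × 8.49×10^23))^(1/4).
T = (7.10×10^13)^(1/4) = 2900 K.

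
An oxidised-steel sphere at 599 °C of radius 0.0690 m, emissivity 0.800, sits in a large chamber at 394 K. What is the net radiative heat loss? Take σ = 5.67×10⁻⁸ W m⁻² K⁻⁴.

Q ≈ 1500 W

A = 4πr² = 4π × (0.0690)² = 0.0598 m².
Convert: 599 °C = 872 K.
Q = εσA(T⁴ − T_s⁴). T⁴ − T_s⁴ = (872)⁴ − (394)⁴ = 5.78×10^11 − 2.41×10^10 = 5.54×10^11 K⁴.
Q = 0.800 × 5.67×10⁻⁸ × 0.0598 × 5.54×10^11 = 1500 W.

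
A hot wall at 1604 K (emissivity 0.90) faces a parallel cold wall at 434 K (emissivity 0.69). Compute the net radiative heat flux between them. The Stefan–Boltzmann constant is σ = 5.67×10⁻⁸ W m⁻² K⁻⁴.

q ≈ 2.39×10^5 W/m²

For two large parallel gray plates, q = σ(T₁⁴ − T₂⁴) / (1/ε₁ + 1/ε₂ − 1).
1/ε₁ + 1/ε₂ − 1 = 1/0.90 + 1/0.69 − 1 = 1.560.
T₁⁴ − T₂⁴ = 6.62×10^12 − 3.55×10^10 = 6.58×10^12 K⁴.
q = 5.67×10⁻⁸ × 6.58×10^12 / 1.560 = 2.39×10^5 W/m².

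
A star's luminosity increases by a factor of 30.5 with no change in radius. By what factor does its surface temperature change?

P ∝ T⁴ ⇒ T ∝ P^(1/4), so T scales by (30.5)^(1/4) = 2.35.

factor ≈ 2.35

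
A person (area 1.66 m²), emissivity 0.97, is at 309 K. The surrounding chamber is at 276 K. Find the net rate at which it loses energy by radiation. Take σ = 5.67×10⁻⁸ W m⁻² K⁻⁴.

Q = εσA(T⁴ − T_s⁴). T⁴ − T_s⁴ = (309)⁴ − (276)⁴ = 9.12×10^9 − 5.80×10^9 = 3.31×10^9 K⁴.
Q = 0.97 × 5.67×10⁻⁸ × 1.66 × 3.31×10^9 = 303 W.

Q ≈ 303 W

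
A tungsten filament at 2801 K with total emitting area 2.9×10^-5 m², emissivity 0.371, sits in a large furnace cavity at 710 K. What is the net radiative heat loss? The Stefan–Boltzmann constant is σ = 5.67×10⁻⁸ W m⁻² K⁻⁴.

Q = εσA(T⁴ − T_s⁴). T⁴ − T_s⁴ = (2801)⁴ − (710)⁴ = 6.16×10^13 − 2.54×10^11 = 6.13×10^13 K⁴.
Q = 0.371 × 5.67×10⁻⁸ × 2.90×10^-5 × 6.13×10^13 = 37.4 W.

Q ≈ 37.4 W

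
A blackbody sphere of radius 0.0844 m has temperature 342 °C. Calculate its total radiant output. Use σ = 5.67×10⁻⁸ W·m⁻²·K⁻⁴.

A = 4πr² = 4π × (0.0844)² = 0.0895 m².
342 °C = 615 K.
P = σAT⁴ = 5.67×10⁻⁸ × 0.0895 × (615)⁴ = 5.67×10⁻⁸ × 0.0895 × 1.43×10^11.
P = 726 W.

P ≈ 726 W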